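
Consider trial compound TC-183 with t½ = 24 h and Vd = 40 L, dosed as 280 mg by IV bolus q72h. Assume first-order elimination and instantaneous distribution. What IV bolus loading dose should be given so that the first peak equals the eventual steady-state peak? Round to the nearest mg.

320 mg

f = (1/2)^(72/24) ≈ 0.125000; accumulation ratio R = 1/(1−f) ≈ 1.14286.
Loading dose to hit Cmax,ss on first dose: D_load = D_maint·R ≈ 280 × 1.14286 ≈ 320.00 mg.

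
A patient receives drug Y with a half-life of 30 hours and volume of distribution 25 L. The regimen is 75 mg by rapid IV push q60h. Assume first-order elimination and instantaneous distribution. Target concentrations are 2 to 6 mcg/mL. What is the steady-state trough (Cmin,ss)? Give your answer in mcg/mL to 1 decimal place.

τ = 60 h = 2 half-lives, so f = (1/2)^2 = 0.25.
At steady state, R = 1/(1 − 0.25) = 4/3.
Single-dose peak C₀ = D/Vd = 75/25 = 3 mcg/mL.
Steady-state peak Cmax,ss = C₀·R = 3 × 4/3 ≈ 4.000 mcg/mL.
Steady-state trough Cmin,ss = Cmax,ss·f ≈ 4.000 × 0.25 ≈ 1.000 mcg/mL.
Trough 1.0 mcg/mL vs MEC 2 mcg/mL: subtherapeutic.

1.0 mcg/mL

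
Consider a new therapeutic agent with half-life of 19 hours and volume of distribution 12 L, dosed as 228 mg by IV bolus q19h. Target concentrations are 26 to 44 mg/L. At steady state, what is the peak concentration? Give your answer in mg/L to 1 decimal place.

The dosing interval is 1 half-life, so f = 2^(−1) = 0.5.
Accumulation ratio R = 1/(1 − f) = 1/0.5 = 2/1.
Single-dose peak C₀ = D/Vd = 228/12 = 19 mg/L.
Steady-state peak Cmax,ss = C₀·R = 19 × 2/1 ≈ 38.000 mg/L.
Peak 38.0 mg/L vs MTC 44 mg/L: below toxic threshold.

38.0 mg/L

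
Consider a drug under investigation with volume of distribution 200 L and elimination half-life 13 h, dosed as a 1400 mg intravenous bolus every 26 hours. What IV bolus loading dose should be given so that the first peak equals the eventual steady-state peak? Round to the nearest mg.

f = (1/2)^(26/13) ≈ 0.250000; accumulation ratio R = 1/(1−f) ≈ 1.33333.
Loading dose to hit Cmax,ss on first dose: D_load = D_maint·R ≈ 1400 × 1.33333 ≈ 1866.66 mg.

1867 mg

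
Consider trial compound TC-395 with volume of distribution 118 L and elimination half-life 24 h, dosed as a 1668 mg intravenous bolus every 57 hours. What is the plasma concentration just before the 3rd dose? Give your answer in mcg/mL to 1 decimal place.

3.3 mcg/mL

f = (1/2)^(τ/t½) = (1/2)^(57/24) ≈ 0.1928.
C₀ = D/Vd = 1668/118 ≈ 14.136 mcg/mL.
Before the 3rd dose, 2 doses have been given. Superposition: Cmin = C₀·(f + f²).
≈ 14.136 × (0.1928 + 0.0372) ≈ 14.136 × 0.2300 ≈ 3.251 mcg/mL.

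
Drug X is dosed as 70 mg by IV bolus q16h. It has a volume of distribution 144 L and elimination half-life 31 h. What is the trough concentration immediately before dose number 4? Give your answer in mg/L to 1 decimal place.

f = (1/2)^(τ/t½) = (1/2)^(16/31) ≈ 0.6992.
C₀ = D/Vd = 70/144 ≈ 0.486 mg/L.
Before the 4th dose, 3 doses have been given. Superposition: Cmin = C₀·(f + f² + … + f^3).
≈ 0.486 × (0.6992 + 0.4889 + 0.3418) ≈ 0.486 × 1.5299 ≈ 0.744 mg/L.

0.7 mg/L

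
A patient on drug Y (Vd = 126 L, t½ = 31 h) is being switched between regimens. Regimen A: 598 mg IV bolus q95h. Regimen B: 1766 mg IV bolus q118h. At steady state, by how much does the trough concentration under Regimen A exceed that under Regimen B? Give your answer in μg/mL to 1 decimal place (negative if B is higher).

Regimen A: f = (1/2)^(95/31) ≈ 0.1195; Cmin,ss = (598/126)·f/(1−f) ≈ 0.644 μg/mL.
Regimen B: f = (1/2)^(118/31) ≈ 0.0715; Cmin,ss = (1766/126)·f/(1−f) ≈ 1.079 μg/mL.
Difference ≈ 0.644 − 1.079 ≈ -0.435 μg/mL.

-0.4 μg/mL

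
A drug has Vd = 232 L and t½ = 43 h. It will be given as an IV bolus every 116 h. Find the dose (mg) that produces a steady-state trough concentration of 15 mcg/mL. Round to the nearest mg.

τ/t½ = 116/43 ≈ 2.6977, so f = (1/2)^(116/43) ≈ 0.154141.
Cmin,ss = (D/Vd)·f/(1−f), so D = Cmin,ss·Vd·(1−f)/f.
D = 15 × 232 × (1−f)/f ≈ 15 × 232 × 5.48757 ≈ 19096.74 mg.

19097 mg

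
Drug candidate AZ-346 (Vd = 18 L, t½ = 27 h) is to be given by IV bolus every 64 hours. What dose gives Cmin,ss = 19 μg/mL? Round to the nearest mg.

1426 mg

τ/t½ = 64/27 ≈ 2.3704, so f = (1/2)^(64/27) ≈ 0.193396.
Cmin,ss = (D/Vd)·f/(1−f), so D = Cmin,ss·Vd·(1−f)/f.
D = 19 × 18 × (1−f)/f ≈ 19 × 18 × 4.17074 ≈ 1426.39 mg.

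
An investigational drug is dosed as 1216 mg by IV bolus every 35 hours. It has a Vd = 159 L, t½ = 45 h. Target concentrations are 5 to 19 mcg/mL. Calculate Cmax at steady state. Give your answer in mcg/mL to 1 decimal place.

18.4 mcg/mL

τ/t½ = 35/45 ≈ 0.77778, so fraction remaining f = (1/2)^(35/45) ≈ 0.5833.
At steady state, accumulation factor R = 1/(1 − e^(−kτ)) ≈ 2.3998.
Single-dose peak C₀ = D/Vd = 1216/159 ≈ 7.648 mcg/mL.
Steady-state peak Cmax,ss = C₀·R ≈ 7.648 × 2.3998 ≈ 18.354 mcg/mL.
Peak 18.4 mcg/mL vs MTC 19 mcg/mL: below toxic threshold.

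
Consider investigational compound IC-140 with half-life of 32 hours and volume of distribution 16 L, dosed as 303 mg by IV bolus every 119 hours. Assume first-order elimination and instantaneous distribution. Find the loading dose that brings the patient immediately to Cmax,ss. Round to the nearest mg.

f = (1/2)^(119/32) ≈ 0.075953; accumulation ratio R = 1/(1−f) ≈ 1.08220.
Loading dose to hit Cmax,ss on first dose: D_load = D_maint·R ≈ 303 × 1.08220 ≈ 327.91 mg.

328 mg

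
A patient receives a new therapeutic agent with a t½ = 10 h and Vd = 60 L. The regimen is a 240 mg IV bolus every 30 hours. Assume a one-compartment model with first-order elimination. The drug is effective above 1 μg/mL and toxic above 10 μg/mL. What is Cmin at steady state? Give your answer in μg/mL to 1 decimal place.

τ = 30 h = 3 half-lives, so f = (1/2)^3 = 0.125.
At steady state, R = 1/(1 − 0.125) = 8/7.
Single-dose peak C₀ = D/Vd = 240/60 = 4 μg/mL.
Steady-state peak Cmax,ss = C₀·R = 4 × 8/7 ≈ 4.571 μg/mL.
Steady-state trough Cmin,ss = Cmax,ss·f ≈ 4.571 × 0.125 ≈ 0.571 μg/mL.
Trough 0.6 μg/mL vs MEC 1 μg/mL: subtherapeutic.

0.6 μg/mL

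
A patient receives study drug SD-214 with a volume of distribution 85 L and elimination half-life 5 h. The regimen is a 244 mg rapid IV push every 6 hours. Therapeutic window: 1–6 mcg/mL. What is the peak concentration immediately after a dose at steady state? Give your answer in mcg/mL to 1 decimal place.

k = ln2/t½ = ln2/5 ≈ 0.138629 h⁻¹; fraction remaining f = e^(−kτ) = e^(−0.138629×6) ≈ 0.4353.
At steady state, accumulation factor R = 1/(1 − e^(−kτ)) ≈ 1.7709.
Each bolus raises the concentration by D/Vd = 244/85 ≈ 2.871 mcg/mL.
Steady-state peak Cmax,ss = C₀·R ≈ 2.871 × 1.7709 ≈ 5.084 mcg/mL.
Peak 5.1 mcg/mL vs MTC 6 mcg/mL: below toxic threshold.

5.1 mcg/mL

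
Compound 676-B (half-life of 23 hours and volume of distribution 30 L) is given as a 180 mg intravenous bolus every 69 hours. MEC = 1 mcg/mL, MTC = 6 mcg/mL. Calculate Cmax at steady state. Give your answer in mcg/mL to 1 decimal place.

The dosing interval is 3 half-lives, so f = 2^(−3) = 0.125.
At steady state, R = 1/(1 − 0.125) = 8/7.
Single-dose peak C₀ = D/Vd = 180/30 = 6 mcg/mL.
Steady-state peak Cmax,ss = C₀·R = 6 × 8/7 ≈ 6.857 mcg/mL.
Peak 6.9 mcg/mL vs MTC 6 mcg/mL: exceeds toxic threshold.

6.9 mcg/mL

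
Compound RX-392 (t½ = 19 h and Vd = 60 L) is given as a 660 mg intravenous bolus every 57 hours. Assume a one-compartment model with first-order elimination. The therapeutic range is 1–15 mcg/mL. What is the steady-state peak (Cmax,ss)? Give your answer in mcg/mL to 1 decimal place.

12.6 mcg/mL

The dosing interval is 3 half-lives, so f = 2^(−3) = 0.125.
Accumulation ratio R = 1/(1 − f) = 1/0.875 = 8/7.
Single-dose peak C₀ = D/Vd = 660/60 = 11 mcg/mL.
Steady-state peak Cmax,ss = C₀·R = 11 × 8/7 ≈ 12.571 mcg/mL.
Peak 12.6 mcg/mL vs MTC 15 mcg/mL: below toxic threshold.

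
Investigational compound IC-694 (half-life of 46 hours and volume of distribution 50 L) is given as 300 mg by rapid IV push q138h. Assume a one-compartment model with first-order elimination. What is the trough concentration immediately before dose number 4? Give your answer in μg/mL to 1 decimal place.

0.9 μg/mL

f = (1/2)^(τ/t½) = (1/2)^(138/46) ≈ 0.1250.
C₀ = D/Vd = 300/50 ≈ 6.000 μg/mL.
Before the 4th dose, 3 doses have been given. Superposition: Cmin = C₀·(f + f² + … + f^3).
≈ 6.000 × (0.1250 + 0.0156 + 0.0020) ≈ 6.000 × 0.1426 ≈ 0.856 μg/mL.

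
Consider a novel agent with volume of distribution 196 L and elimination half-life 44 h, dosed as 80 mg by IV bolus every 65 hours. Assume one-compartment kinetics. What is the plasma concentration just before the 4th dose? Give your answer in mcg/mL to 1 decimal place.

f = (1/2)^(τ/t½) = (1/2)^(65/44) ≈ 0.3592.
C₀ = D/Vd = 80/196 ≈ 0.408 mcg/mL.
Before the 4th dose, 3 doses have been given. Superposition: Cmin = C₀·(f + f² + … + f^3).
≈ 0.408 × (0.3592 + 0.1290 + 0.0463) ≈ 0.408 × 0.5345 ≈ 0.218 mcg/mL.

0.2 mcg/mL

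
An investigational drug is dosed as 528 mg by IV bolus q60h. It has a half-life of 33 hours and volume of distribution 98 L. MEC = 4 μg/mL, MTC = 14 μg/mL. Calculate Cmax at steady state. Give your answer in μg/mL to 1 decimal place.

Over one 60-h interval, 60/33 ≈ 1.8182 half-lives elapse, leaving f ≈ 0.2836 of each dose.
Accumulation ratio R = 1/(1 − f) ≈ 1/0.7164 ≈ 1.3959.
Single-dose peak C₀ = D/Vd = 528/98 ≈ 5.388 μg/mL.
Cmax,ss = C₀/(1 − f) ≈ 5.388/0.7164 ≈ 7.521 μg/mL.
Peak 7.5 μg/mL vs MTC 14 μg/mL: below toxic threshold.

7.5 μg/mL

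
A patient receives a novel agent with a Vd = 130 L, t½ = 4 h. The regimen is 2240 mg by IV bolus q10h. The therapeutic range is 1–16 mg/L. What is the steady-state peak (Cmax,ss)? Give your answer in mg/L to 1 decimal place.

τ/t½ = 10/4 ≈ 2.5, so fraction remaining f = (1/2)^(10/4) ≈ 0.1768.
Accumulation ratio R = 1/(1 − f) ≈ 1/0.8232 ≈ 1.2148.
Single-dose peak C₀ = D/Vd = 2240/130 ≈ 17.231 mg/L.
Cmax,ss = C₀/(1 − f) ≈ 17.231/0.8232 ≈ 20.932 mg/L.
Peak 20.9 mg/L vs MTC 16 mg/L: exceeds toxic threshold.

20.9 mg/L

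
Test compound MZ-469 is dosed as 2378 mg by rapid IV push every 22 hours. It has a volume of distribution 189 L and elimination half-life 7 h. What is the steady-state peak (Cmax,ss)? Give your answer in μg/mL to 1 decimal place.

14.2 μg/mL

Over one 22-h interval, 22/7 ≈ 3.1429 half-lives elapse, leaving f ≈ 0.1132 of each dose.
At steady state, accumulation factor R = 1/(1 − e^(−kτ)) ≈ 1.1276.
Single-dose peak C₀ = D/Vd = 2378/189 ≈ 12.582 μg/mL.
Steady-state peak Cmax,ss = C₀·R ≈ 12.582 × 1.1276 ≈ 14.187 μg/mL.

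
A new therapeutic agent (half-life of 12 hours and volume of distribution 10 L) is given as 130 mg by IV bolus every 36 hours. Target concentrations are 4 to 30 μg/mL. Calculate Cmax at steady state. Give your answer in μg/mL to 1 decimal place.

τ = 36 h = 3 half-lives, so f = (1/2)^3 = 0.125.
Accumulation ratio R = 1/(1 − f) = 1/0.875 = 8/7.
Single-dose peak C₀ = D/Vd = 130/10 = 13 μg/mL.
Steady-state peak Cmax,ss = C₀·R = 13 × 8/7 ≈ 14.857 μg/mL.
Peak 14.9 μg/mL vs MTC 30 μg/mL: below toxic threshold.

14.9 μg/mL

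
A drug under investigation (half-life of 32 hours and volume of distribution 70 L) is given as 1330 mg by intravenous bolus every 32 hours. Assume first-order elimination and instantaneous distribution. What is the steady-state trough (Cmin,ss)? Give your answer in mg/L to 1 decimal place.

The dosing interval is 1 half-life, so f = 2^(−1) = 0.5.
Accumulation ratio R = 1/(1 − f) = 1/0.5 = 2/1.
Single-dose peak C₀ = D/Vd = 1330/70 = 19 mg/L.
Steady-state peak Cmax,ss = C₀·R = 19 × 2/1 ≈ 38.000 mg/L.
Steady-state trough Cmin,ss = Cmax,ss·f ≈ 38.000 × 0.5 ≈ 19.000 mg/L.

19.0 mg/L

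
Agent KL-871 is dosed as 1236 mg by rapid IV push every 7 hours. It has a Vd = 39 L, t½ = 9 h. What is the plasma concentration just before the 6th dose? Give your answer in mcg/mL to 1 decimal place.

f = (1/2)^(τ/t½) = (1/2)^(7/9) ≈ 0.5833.
C₀ = D/Vd = 1236/39 ≈ 31.692 mcg/mL.
Before the 6th dose, 5 doses have been given. Superposition: Cmin = C₀·(f + f² + … + f^5).
≈ 31.692 × (0.5833 + 0.3402 + 0.1985 + 0.1158 + 0.0675) ≈ 31.692 × 1.3053 ≈ 41.368 mcg/mL.

41.4 mcg/mL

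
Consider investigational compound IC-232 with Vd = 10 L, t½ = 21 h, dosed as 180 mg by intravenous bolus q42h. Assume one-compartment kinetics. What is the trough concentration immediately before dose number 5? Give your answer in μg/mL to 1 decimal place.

6.0 μg/mL

f = (1/2)^(τ/t½) = (1/2)^(42/21) ≈ 0.2500.
C₀ = D/Vd = 180/10 ≈ 18.000 μg/mL.
Before the 5th dose, 4 doses have been given. Superposition: Cmin = C₀·(f + f² + … + f^4).
≈ 18.000 × (0.2500 + 0.0625 + 0.0156 + 0.0039) ≈ 18.000 × 0.3320 ≈ 5.976 μg/mL.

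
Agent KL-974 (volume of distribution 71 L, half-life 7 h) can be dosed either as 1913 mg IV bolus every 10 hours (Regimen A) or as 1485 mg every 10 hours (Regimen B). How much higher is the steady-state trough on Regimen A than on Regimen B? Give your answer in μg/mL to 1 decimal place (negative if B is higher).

3.6 μg/mL

Regimen A: f = (1/2)^(10/7) ≈ 0.3715; Cmin,ss = (1913/71)·f/(1−f) ≈ 15.926 μg/mL.
Regimen B: f = (1/2)^(10/7) ≈ 0.3715; Cmin,ss = (1485/71)·f/(1−f) ≈ 12.363 μg/mL.
Difference ≈ 15.926 − 12.363 ≈ 3.563 μg/mL.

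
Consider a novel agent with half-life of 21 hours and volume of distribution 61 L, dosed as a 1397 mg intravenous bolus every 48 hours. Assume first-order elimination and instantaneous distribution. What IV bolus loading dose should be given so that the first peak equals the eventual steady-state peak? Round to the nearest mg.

f = (1/2)^(48/21) ≈ 0.205084; accumulation ratio R = 1/(1−f) ≈ 1.25799.
Loading dose to hit Cmax,ss on first dose: D_load = D_maint·R ≈ 1397 × 1.25799 ≈ 1757.41 mg.

1757 mg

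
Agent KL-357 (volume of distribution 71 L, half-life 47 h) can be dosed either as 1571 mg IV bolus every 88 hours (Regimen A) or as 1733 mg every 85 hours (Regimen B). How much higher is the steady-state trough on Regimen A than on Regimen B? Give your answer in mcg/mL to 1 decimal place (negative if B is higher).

-1.4 mcg/mL

Regimen A: f = (1/2)^(88/47) ≈ 0.2731; Cmin,ss = (1571/71)·f/(1−f) ≈ 8.313 mcg/mL.
Regimen B: f = (1/2)^(85/47) ≈ 0.2855; Cmin,ss = (1733/71)·f/(1−f) ≈ 9.753 mcg/mL.
Difference ≈ 8.313 − 9.753 ≈ -1.440 mcg/mL.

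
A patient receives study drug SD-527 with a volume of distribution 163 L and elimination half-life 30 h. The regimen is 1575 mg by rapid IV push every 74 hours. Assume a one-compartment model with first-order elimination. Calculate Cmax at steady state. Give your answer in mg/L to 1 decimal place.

Over one 74-h interval, 74/30 ≈ 2.4667 half-lives elapse, leaving f ≈ 0.1809 of each dose.
Accumulation ratio R = 1/(1 − f) ≈ 1/0.8191 ≈ 1.2209.
Each bolus raises the concentration by D/Vd = 1575/163 ≈ 9.663 mg/L.
Cmax,ss = C₀/(1 − f) ≈ 9.663/0.8191 ≈ 11.797 mg/L.

11.8 mg/L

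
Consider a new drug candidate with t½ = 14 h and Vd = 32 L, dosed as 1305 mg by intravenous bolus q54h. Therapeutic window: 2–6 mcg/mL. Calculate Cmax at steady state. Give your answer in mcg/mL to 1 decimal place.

43.8 mcg/mL

τ/t½ = 54/14 ≈ 3.8571, so fraction remaining f = (1/2)^(54/14) ≈ 0.0690.
Accumulation ratio R = 1/(1 − f) ≈ 1/0.9310 ≈ 1.0741.
Single-dose peak C₀ = D/Vd = 1305/32 ≈ 40.781 mcg/mL.
Steady-state peak Cmax,ss = C₀·R ≈ 40.781 × 1.0741 ≈ 43.803 mcg/mL.
Peak 43.8 mcg/mL vs MTC 6 mcg/mL: exceeds toxic threshold.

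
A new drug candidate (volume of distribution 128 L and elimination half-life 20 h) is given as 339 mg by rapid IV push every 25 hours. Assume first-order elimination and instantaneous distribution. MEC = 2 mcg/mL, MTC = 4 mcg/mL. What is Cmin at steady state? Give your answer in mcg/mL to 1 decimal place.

1.9 mcg/mL

τ/t½ = 25/20 ≈ 1.25, so fraction remaining f = (1/2)^(25/20) ≈ 0.4204.
Each bolus raises the concentration by D/Vd = 339/128 ≈ 2.648 mcg/mL.
Steady-state trough Cmin,ss = C₀·f/(1−f) ≈ 2.648 × 0.4204/0.5796 ≈ 1.921 mcg/mL.
Trough 1.9 mcg/mL vs MEC 2 mcg/mL: subtherapeutic.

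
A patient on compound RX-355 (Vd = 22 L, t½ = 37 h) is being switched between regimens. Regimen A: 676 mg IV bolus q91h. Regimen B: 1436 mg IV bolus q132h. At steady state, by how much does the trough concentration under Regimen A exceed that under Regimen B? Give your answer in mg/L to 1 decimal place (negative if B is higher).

0.8 mg/L

Regimen A: f = (1/2)^(91/37) ≈ 0.1818; Cmin,ss = (676/22)·f/(1−f) ≈ 6.827 mg/L.
Regimen B: f = (1/2)^(132/37) ≈ 0.0843; Cmin,ss = (1436/22)·f/(1−f) ≈ 6.009 mg/L.
Difference ≈ 6.827 − 6.009 ≈ 0.818 mg/L.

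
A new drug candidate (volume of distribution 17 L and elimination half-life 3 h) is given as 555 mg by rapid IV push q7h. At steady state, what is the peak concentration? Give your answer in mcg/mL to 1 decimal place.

k = ln2/t½ = ln2/3 ≈ 0.231049 h⁻¹; fraction remaining f = e^(−kτ) = e^(−0.231049×7) ≈ 0.1984.
Accumulation ratio R = 1/(1 − f) ≈ 1/0.8016 ≈ 1.2475.
Single-dose peak C₀ = D/Vd = 555/17 ≈ 32.647 mcg/mL.
Steady-state peak Cmax,ss = C₀·R ≈ 32.647 × 1.2475 ≈ 40.727 mcg/mL.

40.7 mcg/mL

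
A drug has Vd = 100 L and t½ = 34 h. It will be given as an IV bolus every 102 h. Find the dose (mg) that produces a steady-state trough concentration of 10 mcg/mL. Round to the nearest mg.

7000 mg

τ/t½ = 102/34 ≈ 3, so f = (1/2)^(102/34) ≈ 0.125000.
Cmin,ss = (D/Vd)·f/(1−f), so D = Cmin,ss·Vd·(1−f)/f.
D = 10 × 100 × (1−f)/f ≈ 10 × 100 × 7.00000 ≈ 7000.00 mg.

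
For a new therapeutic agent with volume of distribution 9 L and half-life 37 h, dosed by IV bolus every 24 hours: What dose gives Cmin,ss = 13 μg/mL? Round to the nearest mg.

τ/t½ = 24/37 ≈ 0.64865, so f = (1/2)^(24/37) ≈ 0.637878.
Cmin,ss = (D/Vd)·f/(1−f), so D = Cmin,ss·Vd·(1−f)/f.
D = 13 × 9 × (1−f)/f ≈ 13 × 9 × 0.56770 ≈ 66.42 mg.

66 mg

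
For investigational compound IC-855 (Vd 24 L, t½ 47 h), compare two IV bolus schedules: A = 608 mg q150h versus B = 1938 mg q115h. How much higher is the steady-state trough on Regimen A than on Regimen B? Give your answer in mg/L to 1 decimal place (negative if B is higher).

-15.0 mg/L

Regimen A: f = (1/2)^(150/47) ≈ 0.1095; Cmin,ss = (608/24)·f/(1−f) ≈ 3.115 mg/L.
Regimen B: f = (1/2)^(115/47) ≈ 0.1834; Cmin,ss = (1938/24)·f/(1−f) ≈ 18.136 mg/L.
Difference ≈ 3.115 − 18.136 ≈ -15.021 mg/L.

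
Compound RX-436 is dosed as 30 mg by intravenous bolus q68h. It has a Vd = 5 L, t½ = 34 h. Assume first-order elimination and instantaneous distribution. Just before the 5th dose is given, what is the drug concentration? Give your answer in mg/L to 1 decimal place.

2.0 mg/L

f = (1/2)^(τ/t½) = (1/2)^(68/34) ≈ 0.2500.
C₀ = D/Vd = 30/5 ≈ 6.000 mg/L.
Before the 5th dose, 4 doses have been given. Superposition: Cmin = C₀·(f + f² + … + f^4).
≈ 6.000 × (0.2500 + 0.0625 + 0.0156 + 0.0039) ≈ 6.000 × 0.3320 ≈ 1.992 mg/L.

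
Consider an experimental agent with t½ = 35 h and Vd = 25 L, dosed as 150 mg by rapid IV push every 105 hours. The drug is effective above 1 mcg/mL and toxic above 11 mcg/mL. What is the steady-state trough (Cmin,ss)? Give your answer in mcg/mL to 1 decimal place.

0.9 mcg/mL

τ = 105 h = 3 half-lives, so f = (1/2)^3 = 0.125.
At steady state, R = 1/(1 − 0.125) = 8/7.
Single-dose peak C₀ = D/Vd = 150/25 = 6 mcg/mL.
Steady-state peak Cmax,ss = C₀·R = 6 × 8/7 ≈ 6.857 mcg/mL.
Steady-state trough Cmin,ss = Cmax,ss·f ≈ 6.857 × 0.125 ≈ 0.857 mcg/mL.
Trough 0.9 mcg/mL vs MEC 1 mcg/mL: subtherapeutic.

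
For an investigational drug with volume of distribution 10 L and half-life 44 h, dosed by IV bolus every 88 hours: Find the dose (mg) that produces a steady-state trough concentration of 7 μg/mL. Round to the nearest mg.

τ/t½ = 88/44 ≈ 2, so f = (1/2)^(88/44) ≈ 0.250000.
Cmin,ss = (D/Vd)·f/(1−f), so D = Cmin,ss·Vd·(1−f)/f.
D = 7 × 10 × (1−f)/f ≈ 7 × 10 × 3.00000 ≈ 210.00 mg.

210 mg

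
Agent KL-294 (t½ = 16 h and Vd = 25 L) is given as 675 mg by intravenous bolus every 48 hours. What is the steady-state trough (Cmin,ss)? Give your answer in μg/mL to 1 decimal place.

3.9 μg/mL

The dosing interval is 3 half-lives, so f = 2^(−3) = 0.125.
Accumulation ratio R = 1/(1 − f) = 1/0.875 = 8/7.
Single-dose peak C₀ = D/Vd = 675/25 = 27 μg/mL.
Steady-state peak Cmax,ss = C₀·R = 27 × 8/7 ≈ 30.857 μg/mL.
Steady-state trough Cmin,ss = Cmax,ss·f ≈ 30.857 × 0.125 ≈ 3.857 μg/mL.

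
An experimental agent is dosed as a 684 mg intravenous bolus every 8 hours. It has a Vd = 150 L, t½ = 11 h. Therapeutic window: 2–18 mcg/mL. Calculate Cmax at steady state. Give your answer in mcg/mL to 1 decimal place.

11.5 mcg/mL

k = ln2/t½ = ln2/11 ≈ 0.063013 h⁻¹; fraction remaining f = e^(−kτ) = e^(−0.063013×8) ≈ 0.6040.
At steady state, accumulation factor R = 1/(1 − e^(−kτ)) ≈ 2.5253.
Each bolus raises the concentration by D/Vd = 684/150 ≈ 4.560 mcg/mL.
Steady-state peak Cmax,ss = C₀·R ≈ 4.560 × 2.5253 ≈ 11.515 mcg/mL.
Peak 11.5 mcg/mL vs MTC 18 mcg/mL: below toxic threshold.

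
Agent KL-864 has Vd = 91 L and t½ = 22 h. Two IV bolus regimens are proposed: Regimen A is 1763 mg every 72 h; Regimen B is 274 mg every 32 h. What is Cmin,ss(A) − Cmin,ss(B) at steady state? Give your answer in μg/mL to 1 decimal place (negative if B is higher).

Regimen A: f = (1/2)^(72/22) ≈ 0.1035; Cmin,ss = (1763/91)·f/(1−f) ≈ 2.237 μg/mL.
Regimen B: f = (1/2)^(32/22) ≈ 0.3649; Cmin,ss = (274/91)·f/(1−f) ≈ 1.730 μg/mL.
Difference ≈ 2.237 − 1.730 ≈ 0.507 μg/mL.

0.5 μg/mL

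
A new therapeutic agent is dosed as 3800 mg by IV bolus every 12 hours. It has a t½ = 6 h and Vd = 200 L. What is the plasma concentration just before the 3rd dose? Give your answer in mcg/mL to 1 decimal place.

5.9 mcg/mL

f = (1/2)^(τ/t½) = (1/2)^(12/6) ≈ 0.2500.
C₀ = D/Vd = 3800/200 ≈ 19.000 mcg/mL.
Before the 3rd dose, 2 doses have been given. Superposition: Cmin = C₀·(f + f²).
≈ 19.000 × (0.2500 + 0.0625) ≈ 19.000 × 0.3125 ≈ 5.938 mcg/mL.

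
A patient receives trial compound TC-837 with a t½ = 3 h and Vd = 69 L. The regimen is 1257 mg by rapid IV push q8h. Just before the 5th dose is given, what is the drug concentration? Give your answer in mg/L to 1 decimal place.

f = (1/2)^(τ/t½) = (1/2)^(8/3) ≈ 0.1575.
C₀ = D/Vd = 1257/69 ≈ 18.217 mg/L.
Before the 5th dose, 4 doses have been given. Superposition: Cmin = C₀·(f + f² + … + f^4).
≈ 18.217 × (0.1575 + 0.0248 + 0.0039 + 0.0006) ≈ 18.217 × 0.1868 ≈ 3.403 mg/L.

3.4 mg/L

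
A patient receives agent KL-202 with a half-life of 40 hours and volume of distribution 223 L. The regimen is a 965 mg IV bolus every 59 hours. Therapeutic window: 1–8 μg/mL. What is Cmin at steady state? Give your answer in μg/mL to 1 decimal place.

τ/t½ = 59/40 ≈ 1.475, so fraction remaining f = (1/2)^(59/40) ≈ 0.3597.
Each bolus raises the concentration by D/Vd = 965/223 ≈ 4.327 μg/mL.
Steady-state trough Cmin,ss = C₀·f/(1−f) ≈ 4.327 × 0.3597/0.6403 ≈ 2.431 μg/mL.
Trough 2.4 μg/mL vs MEC 1 μg/mL: adequate.

2.4 μg/mL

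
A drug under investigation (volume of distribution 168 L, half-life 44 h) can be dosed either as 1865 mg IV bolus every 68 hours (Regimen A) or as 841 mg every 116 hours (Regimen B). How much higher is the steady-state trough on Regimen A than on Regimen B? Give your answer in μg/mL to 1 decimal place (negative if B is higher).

4.8 μg/mL

Regimen A: f = (1/2)^(68/44) ≈ 0.3426; Cmin,ss = (1865/168)·f/(1−f) ≈ 5.785 μg/mL.
Regimen B: f = (1/2)^(116/44) ≈ 0.1608; Cmin,ss = (841/168)·f/(1−f) ≈ 0.959 μg/mL.
Difference ≈ 5.785 − 0.959 ≈ 4.826 μg/mL.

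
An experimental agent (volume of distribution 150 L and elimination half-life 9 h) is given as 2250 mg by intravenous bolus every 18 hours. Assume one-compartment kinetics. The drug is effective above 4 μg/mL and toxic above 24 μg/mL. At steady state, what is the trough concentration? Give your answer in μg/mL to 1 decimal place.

5.0 μg/mL

τ = 18 h = 2 half-lives, so f = (1/2)^2 = 0.25.
At steady state, R = 1/(1 − 0.25) = 4/3.
Single-dose peak C₀ = D/Vd = 2250/150 = 15 μg/mL.
Steady-state peak Cmax,ss = C₀·R = 15 × 4/3 ≈ 20.000 μg/mL.
Steady-state trough Cmin,ss = Cmax,ss·f ≈ 20.000 × 0.25 ≈ 5.000 μg/mL.
Trough 5.0 μg/mL vs MEC 4 μg/mL: adequate.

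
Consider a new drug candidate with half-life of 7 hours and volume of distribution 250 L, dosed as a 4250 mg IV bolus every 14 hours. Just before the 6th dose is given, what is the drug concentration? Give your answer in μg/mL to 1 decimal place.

5.7 μg/mL

f = (1/2)^(τ/t½) = (1/2)^(14/7) ≈ 0.2500.
C₀ = D/Vd = 4250/250 ≈ 17.000 μg/mL.
Before the 6th dose, 5 doses have been given. Superposition: Cmin = C₀·(f + f² + … + f^5).
≈ 17.000 × (0.2500 + 0.0625 + 0.0156 + 0.0039 + 0.0010) ≈ 17.000 × 0.3330 ≈ 5.661 μg/mL.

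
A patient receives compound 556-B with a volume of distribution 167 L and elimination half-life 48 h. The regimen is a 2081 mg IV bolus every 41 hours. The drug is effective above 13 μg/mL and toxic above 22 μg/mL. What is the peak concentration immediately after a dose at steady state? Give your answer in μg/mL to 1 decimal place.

k = ln2/t½ = ln2/48 ≈ 0.014441 h⁻¹; fraction remaining f = e^(−kτ) = e^(−0.014441×41) ≈ 0.5532.
Accumulation ratio R = 1/(1 − f) ≈ 1/0.4468 ≈ 2.2381.
Each bolus raises the concentration by D/Vd = 2081/167 ≈ 12.461 μg/mL.
Steady-state peak Cmax,ss = C₀·R ≈ 12.461 × 2.2381 ≈ 27.889 μg/mL.
Peak 27.9 μg/mL vs MTC 22 μg/mL: exceeds toxic threshold.

27.9 μg/mL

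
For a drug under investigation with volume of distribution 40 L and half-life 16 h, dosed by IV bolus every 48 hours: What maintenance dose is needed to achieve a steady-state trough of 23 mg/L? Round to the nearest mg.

τ/t½ = 48/16 ≈ 3, so f = (1/2)^(48/16) ≈ 0.125000.
Cmin,ss = (D/Vd)·f/(1−f), so D = Cmin,ss·Vd·(1−f)/f.
D = 23 × 40 × (1−f)/f ≈ 23 × 40 × 7.00000 ≈ 6440.00 mg.

6440 mg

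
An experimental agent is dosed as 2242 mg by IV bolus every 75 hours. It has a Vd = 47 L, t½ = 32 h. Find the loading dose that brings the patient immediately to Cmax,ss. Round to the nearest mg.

2792 mg

f = (1/2)^(75/32) ≈ 0.196998; accumulation ratio R = 1/(1−f) ≈ 1.24533.
Loading dose to hit Cmax,ss on first dose: D_load = D_maint·R ≈ 2242 × 1.24533 ≈ 2792.03 mg.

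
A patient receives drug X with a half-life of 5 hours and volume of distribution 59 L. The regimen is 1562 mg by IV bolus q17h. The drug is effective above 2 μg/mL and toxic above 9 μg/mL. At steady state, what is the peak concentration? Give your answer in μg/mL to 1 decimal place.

k = ln2/t½ = ln2/5 ≈ 0.138629 h⁻¹; fraction remaining f = e^(−kτ) = e^(−0.138629×17) ≈ 0.0947.
Accumulation ratio R = 1/(1 − f) ≈ 1/0.9053 ≈ 1.1046.
Each bolus raises the concentration by D/Vd = 1562/59 ≈ 26.475 μg/mL.
Cmax,ss = C₀/(1 − f) ≈ 26.475/0.9053 ≈ 29.244 μg/mL.
Peak 29.2 μg/mL vs MTC 9 μg/mL: exceeds toxic threshold.

29.2 μg/mL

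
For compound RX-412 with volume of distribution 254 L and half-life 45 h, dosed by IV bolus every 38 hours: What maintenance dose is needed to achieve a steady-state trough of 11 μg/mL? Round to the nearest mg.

2223 mg

τ/t½ = 38/45 ≈ 0.84444, so f = (1/2)^(38/45) ≈ 0.556925.
Cmin,ss = (D/Vd)·f/(1−f), so D = Cmin,ss·Vd·(1−f)/f.
D = 11 × 254 × (1−f)/f ≈ 11 × 254 × 0.79557 ≈ 2222.82 mg.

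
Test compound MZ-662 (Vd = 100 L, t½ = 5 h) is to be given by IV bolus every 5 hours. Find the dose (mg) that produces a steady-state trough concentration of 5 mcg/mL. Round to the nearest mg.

τ/t½ = 5/5 ≈ 1, so f = (1/2)^(5/5) ≈ 0.500000.
Cmin,ss = (D/Vd)·f/(1−f), so D = Cmin,ss·Vd·(1−f)/f.
D = 5 × 100 × (1−f)/f ≈ 5 × 100 × 1.00000 ≈ 500.00 mg.

500 mg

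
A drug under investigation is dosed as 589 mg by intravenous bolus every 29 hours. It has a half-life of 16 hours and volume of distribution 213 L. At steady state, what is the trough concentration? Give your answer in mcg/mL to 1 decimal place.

k = ln2/t½ = ln2/16 ≈ 0.043322 h⁻¹; fraction remaining f = e^(−kτ) = e^(−0.043322×29) ≈ 0.2847.
At steady state, accumulation factor R = 1/(1 − e^(−kτ)) ≈ 1.3980.
Each bolus raises the concentration by D/Vd = 589/213 ≈ 2.765 mcg/mL.
Cmax,ss = C₀/(1 − f) ≈ 2.765/0.7153 ≈ 3.866 mcg/mL.
Steady-state trough Cmin,ss = Cmax,ss·f ≈ 3.866 × 0.2847 ≈ 1.101 mcg/mL.

1.1 mcg/mL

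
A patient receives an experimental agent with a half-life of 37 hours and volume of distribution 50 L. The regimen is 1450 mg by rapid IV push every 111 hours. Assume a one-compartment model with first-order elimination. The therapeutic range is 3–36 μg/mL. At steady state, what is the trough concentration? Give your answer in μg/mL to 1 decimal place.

4.1 μg/mL

τ = 111 h = 3 half-lives, so f = (1/2)^3 = 0.125.
Accumulation ratio R = 1/(1 − f) = 1/0.875 = 8/7.
Single-dose peak C₀ = D/Vd = 1450/50 = 29 μg/mL.
Steady-state peak Cmax,ss = C₀·R = 29 × 8/7 ≈ 33.143 μg/mL.
Steady-state trough Cmin,ss = Cmax,ss·f ≈ 33.143 × 0.125 ≈ 4.143 μg/mL.
Trough 4.1 μg/mL vs MEC 3 μg/mL: adequate.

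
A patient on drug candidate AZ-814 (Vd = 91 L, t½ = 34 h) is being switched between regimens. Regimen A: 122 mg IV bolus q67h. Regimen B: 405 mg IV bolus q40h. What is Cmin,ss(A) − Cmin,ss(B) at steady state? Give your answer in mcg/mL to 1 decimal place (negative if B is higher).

-3.1 mcg/mL

Regimen A: f = (1/2)^(67/34) ≈ 0.2551; Cmin,ss = (122/91)·f/(1−f) ≈ 0.459 mcg/mL.
Regimen B: f = (1/2)^(40/34) ≈ 0.4424; Cmin,ss = (405/91)·f/(1−f) ≈ 3.531 mcg/mL.
Difference ≈ 0.459 − 3.531 ≈ -3.072 mcg/mL.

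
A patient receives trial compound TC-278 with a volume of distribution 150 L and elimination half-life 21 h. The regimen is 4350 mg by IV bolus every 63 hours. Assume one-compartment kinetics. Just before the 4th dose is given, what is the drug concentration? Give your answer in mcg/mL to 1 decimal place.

f = (1/2)^(τ/t½) = (1/2)^(63/21) ≈ 0.1250.
C₀ = D/Vd = 4350/150 ≈ 29.000 mcg/mL.
Before the 4th dose, 3 doses have been given. Superposition: Cmin = C₀·(f + f² + … + f^3).
≈ 29.000 × (0.1250 + 0.0156 + 0.0020) ≈ 29.000 × 0.1426 ≈ 4.135 mcg/mL.

4.1 mcg/mL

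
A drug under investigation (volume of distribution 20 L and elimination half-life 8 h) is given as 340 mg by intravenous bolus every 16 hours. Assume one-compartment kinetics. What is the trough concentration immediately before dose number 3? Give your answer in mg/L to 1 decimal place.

5.3 mg/L

f = (1/2)^(τ/t½) = (1/2)^(16/8) ≈ 0.2500.
C₀ = D/Vd = 340/20 ≈ 17.000 mg/L.
Before the 3rd dose, 2 doses have been given. Superposition: Cmin = C₀·(f + f²).
≈ 17.000 × (0.2500 + 0.0625) ≈ 17.000 × 0.3125 ≈ 5.312 mg/L.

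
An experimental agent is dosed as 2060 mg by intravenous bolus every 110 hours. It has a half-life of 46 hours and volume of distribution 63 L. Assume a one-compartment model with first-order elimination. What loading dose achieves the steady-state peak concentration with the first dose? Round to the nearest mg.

f = (1/2)^(110/46) ≈ 0.190610; accumulation ratio R = 1/(1−f) ≈ 1.23550.
Loading dose to hit Cmax,ss on first dose: D_load = D_maint·R ≈ 2060 × 1.23550 ≈ 2545.13 mg.

2545 mg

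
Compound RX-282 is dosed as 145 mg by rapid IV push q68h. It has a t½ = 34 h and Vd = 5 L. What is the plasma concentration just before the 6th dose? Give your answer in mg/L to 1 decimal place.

f = (1/2)^(τ/t½) = (1/2)^(68/34) ≈ 0.2500.
C₀ = D/Vd = 145/5 ≈ 29.000 mg/L.
Before the 6th dose, 5 doses have been given. Superposition: Cmin = C₀·(f + f² + … + f^5).
≈ 29.000 × (0.2500 + 0.0625 + 0.0156 + 0.0039 + 0.0010) ≈ 29.000 × 0.3330 ≈ 9.657 mg/L.

9.7 mg/L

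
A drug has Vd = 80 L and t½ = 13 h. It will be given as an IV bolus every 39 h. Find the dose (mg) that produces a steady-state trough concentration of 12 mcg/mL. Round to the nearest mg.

τ/t½ = 39/13 ≈ 3, so f = (1/2)^(39/13) ≈ 0.125000.
Cmin,ss = (D/Vd)·f/(1−f), so D = Cmin,ss·Vd·(1−f)/f.
D = 12 × 80 × (1−f)/f ≈ 12 × 80 × 7.00000 ≈ 6720.00 mg.

6720 mg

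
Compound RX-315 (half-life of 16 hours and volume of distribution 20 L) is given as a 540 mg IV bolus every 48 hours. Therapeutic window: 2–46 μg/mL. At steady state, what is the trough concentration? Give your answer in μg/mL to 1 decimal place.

3.9 μg/mL

The dosing interval is 3 half-lives, so f = 2^(−3) = 0.125.
Accumulation ratio R = 1/(1 − f) = 1/0.875 = 8/7.
Single-dose peak C₀ = D/Vd = 540/20 = 27 μg/mL.
Steady-state peak Cmax,ss = C₀·R = 27 × 8/7 ≈ 30.857 μg/mL.
Steady-state trough Cmin,ss = Cmax,ss·f ≈ 30.857 × 0.125 ≈ 3.857 μg/mL.
Trough 3.9 μg/mL vs MEC 2 μg/mL: adequate.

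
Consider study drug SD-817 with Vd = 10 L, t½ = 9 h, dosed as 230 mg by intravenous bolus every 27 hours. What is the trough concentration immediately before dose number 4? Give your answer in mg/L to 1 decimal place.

3.3 mg/L

f = (1/2)^(τ/t½) = (1/2)^(27/9) ≈ 0.1250.
C₀ = D/Vd = 230/10 ≈ 23.000 mg/L.
Before the 4th dose, 3 doses have been given. Superposition: Cmin = C₀·(f + f² + … + f^3).
≈ 23.000 × (0.1250 + 0.0156 + 0.0020) ≈ 23.000 × 0.1426 ≈ 3.280 mg/L.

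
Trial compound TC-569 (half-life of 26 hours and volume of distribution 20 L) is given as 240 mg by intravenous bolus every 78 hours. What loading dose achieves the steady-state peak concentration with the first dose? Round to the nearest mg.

f = (1/2)^(78/26) ≈ 0.125000; accumulation ratio R = 1/(1−f) ≈ 1.14286.
Loading dose to hit Cmax,ss on first dose: D_load = D_maint·R ≈ 240 × 1.14286 ≈ 274.29 mg.

274 mg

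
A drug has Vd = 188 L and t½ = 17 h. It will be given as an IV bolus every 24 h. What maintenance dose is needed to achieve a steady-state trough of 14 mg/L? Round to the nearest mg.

τ/t½ = 24/17 ≈ 1.4118, so f = (1/2)^(24/17) ≈ 0.375852.
Cmin,ss = (D/Vd)·f/(1−f), so D = Cmin,ss·Vd·(1−f)/f.
D = 14 × 188 × (1−f)/f ≈ 14 × 188 × 1.66062 ≈ 4370.75 mg.

4371 mg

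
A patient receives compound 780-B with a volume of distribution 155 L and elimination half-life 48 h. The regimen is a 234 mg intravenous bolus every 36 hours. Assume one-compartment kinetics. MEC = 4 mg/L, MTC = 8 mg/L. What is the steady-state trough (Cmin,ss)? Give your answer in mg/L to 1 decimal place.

τ/t½ = 36/48 ≈ 0.75, so fraction remaining f = (1/2)^(36/48) ≈ 0.5946.
At steady state, accumulation factor R = 1/(1 − e^(−kτ)) ≈ 2.4667.
Single-dose peak C₀ = D/Vd = 234/155 ≈ 1.510 mg/L.
Cmax,ss = C₀/(1 − f) ≈ 1.510/0.4054 ≈ 3.725 mg/L.
One interval later, Cmin,ss = Cmax,ss·e^(−kτ) ≈ 3.725 × 0.5946 ≈ 2.215 mg/L.
Trough 2.2 mg/L vs MEC 4 mg/L: subtherapeutic.

2.2 mg/L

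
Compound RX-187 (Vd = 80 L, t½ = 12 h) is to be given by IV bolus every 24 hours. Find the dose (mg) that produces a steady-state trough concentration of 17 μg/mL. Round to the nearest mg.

τ/t½ = 24/12 ≈ 2, so f = (1/2)^(24/12) ≈ 0.250000.
Cmin,ss = (D/Vd)·f/(1−f), so D = Cmin,ss·Vd·(1−f)/f.
D = 17 × 80 × (1−f)/f ≈ 17 × 80 × 3.00000 ≈ 4080.00 mg.

4080 mg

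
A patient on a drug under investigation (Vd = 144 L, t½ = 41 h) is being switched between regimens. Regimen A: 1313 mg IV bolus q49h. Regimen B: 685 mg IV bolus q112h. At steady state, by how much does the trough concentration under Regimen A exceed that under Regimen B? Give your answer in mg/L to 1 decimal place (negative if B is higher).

6.2 mg/L

Regimen A: f = (1/2)^(49/41) ≈ 0.4367; Cmin,ss = (1313/144)·f/(1−f) ≈ 7.069 mg/L.
Regimen B: f = (1/2)^(112/41) ≈ 0.1505; Cmin,ss = (685/144)·f/(1−f) ≈ 0.843 mg/L.
Difference ≈ 7.069 − 0.843 ≈ 6.226 mg/L.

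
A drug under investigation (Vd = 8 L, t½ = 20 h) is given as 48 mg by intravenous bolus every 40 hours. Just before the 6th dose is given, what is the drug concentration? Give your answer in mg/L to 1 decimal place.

2.0 mg/L

f = (1/2)^(τ/t½) = (1/2)^(40/20) ≈ 0.2500.
C₀ = D/Vd = 48/8 ≈ 6.000 mg/L.
Before the 6th dose, 5 doses have been given. Superposition: Cmin = C₀·(f + f² + … + f^5).
≈ 6.000 × (0.2500 + 0.0625 + 0.0156 + 0.0039 + 0.0010) ≈ 6.000 × 0.3330 ≈ 1.998 mg/L.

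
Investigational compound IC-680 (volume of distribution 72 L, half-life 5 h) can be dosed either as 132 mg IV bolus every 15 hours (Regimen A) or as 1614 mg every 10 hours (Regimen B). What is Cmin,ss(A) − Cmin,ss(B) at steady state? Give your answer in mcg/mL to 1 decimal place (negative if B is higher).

-7.2 mcg/mL

Regimen A: f = (1/2)^(15/5) ≈ 0.1250; Cmin,ss = (132/72)·f/(1−f) ≈ 0.262 mcg/mL.
Regimen B: f = (1/2)^(10/5) ≈ 0.2500; Cmin,ss = (1614/72)·f/(1−f) ≈ 7.472 mcg/mL.
Difference ≈ 0.262 − 7.472 ≈ -7.210 mcg/mL.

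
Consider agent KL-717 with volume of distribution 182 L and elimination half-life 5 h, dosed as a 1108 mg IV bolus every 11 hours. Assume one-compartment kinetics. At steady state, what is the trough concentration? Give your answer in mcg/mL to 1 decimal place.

Over one 11-h interval, 11/5 ≈ 2.2 half-lives elapse, leaving f ≈ 0.2176 of each dose.
Single-dose peak C₀ = D/Vd = 1108/182 ≈ 6.088 mcg/mL.
Steady-state trough Cmin,ss = C₀·f/(1−f) ≈ 6.088 × 0.2176/0.7824 ≈ 1.693 mcg/mL.

1.7 mcg/mL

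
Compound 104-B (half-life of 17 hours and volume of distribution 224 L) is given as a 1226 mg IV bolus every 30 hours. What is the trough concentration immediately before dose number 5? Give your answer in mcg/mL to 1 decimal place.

f = (1/2)^(τ/t½) = (1/2)^(30/17) ≈ 0.2943.
C₀ = D/Vd = 1226/224 ≈ 5.473 mcg/mL.
Before the 5th dose, 4 doses have been given. Superposition: Cmin = C₀·(f + f² + … + f^4).
≈ 5.473 × (0.2943 + 0.0866 + 0.0255 + 0.0075) ≈ 5.473 × 0.4139 ≈ 2.265 mcg/mL.

2.3 mcg/mL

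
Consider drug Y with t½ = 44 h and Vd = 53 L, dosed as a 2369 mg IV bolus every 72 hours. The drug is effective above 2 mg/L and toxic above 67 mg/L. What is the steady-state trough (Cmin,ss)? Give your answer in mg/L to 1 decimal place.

21.2 mg/L

τ/t½ = 72/44 ≈ 1.6364, so fraction remaining f = (1/2)^(72/44) ≈ 0.3217.
At steady state, accumulation factor R = 1/(1 − e^(−kτ)) ≈ 1.4743.
Each bolus raises the concentration by D/Vd = 2369/53 ≈ 44.698 mg/L.
Cmax,ss = C₀/(1 − f) ≈ 44.698/0.6783 ≈ 65.897 mg/L.
Steady-state trough Cmin,ss = Cmax,ss·f ≈ 65.897 × 0.3217 ≈ 21.199 mg/L.
Trough 21.2 mg/L vs MEC 2 mg/L: adequate.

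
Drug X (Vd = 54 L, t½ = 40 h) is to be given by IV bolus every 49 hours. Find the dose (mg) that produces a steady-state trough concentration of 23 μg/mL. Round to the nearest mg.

τ/t½ = 49/40 ≈ 1.225, so f = (1/2)^(49/40) ≈ 0.427798.
Cmin,ss = (D/Vd)·f/(1−f), so D = Cmin,ss·Vd·(1−f)/f.
D = 23 × 54 × (1−f)/f ≈ 23 × 54 × 1.33755 ≈ 1661.24 mg.

1661 mg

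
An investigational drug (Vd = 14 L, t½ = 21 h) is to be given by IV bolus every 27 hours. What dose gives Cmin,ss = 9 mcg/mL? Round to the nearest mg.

τ/t½ = 27/21 ≈ 1.2857, so f = (1/2)^(27/21) ≈ 0.410168.
Cmin,ss = (D/Vd)·f/(1−f), so D = Cmin,ss·Vd·(1−f)/f.
D = 9 × 14 × (1−f)/f ≈ 9 × 14 × 1.43803 ≈ 181.19 mg.

181 mg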